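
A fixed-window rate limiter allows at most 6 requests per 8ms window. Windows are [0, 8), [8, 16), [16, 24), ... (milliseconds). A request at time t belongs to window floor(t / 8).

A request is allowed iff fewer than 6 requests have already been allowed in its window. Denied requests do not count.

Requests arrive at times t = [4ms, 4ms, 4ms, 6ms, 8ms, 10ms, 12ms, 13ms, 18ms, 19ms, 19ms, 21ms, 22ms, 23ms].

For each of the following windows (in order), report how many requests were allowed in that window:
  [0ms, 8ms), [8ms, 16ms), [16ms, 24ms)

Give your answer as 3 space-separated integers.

Answer: 4 4 6

Derivation:
Processing requests:
  req#1 t=4ms (window 0): ALLOW
  req#2 t=4ms (window 0): ALLOW
  req#3 t=4ms (window 0): ALLOW
  req#4 t=6ms (window 0): ALLOW
  req#5 t=8ms (window 1): ALLOW
  req#6 t=10ms (window 1): ALLOW
  req#7 t=12ms (window 1): ALLOW
  req#8 t=13ms (window 1): ALLOW
  req#9 t=18ms (window 2): ALLOW
  req#10 t=19ms (window 2): ALLOW
  req#11 t=19ms (window 2): ALLOW
  req#12 t=21ms (window 2): ALLOW
  req#13 t=22ms (window 2): ALLOW
  req#14 t=23ms (window 2): ALLOW

Allowed counts by window: 4 4 6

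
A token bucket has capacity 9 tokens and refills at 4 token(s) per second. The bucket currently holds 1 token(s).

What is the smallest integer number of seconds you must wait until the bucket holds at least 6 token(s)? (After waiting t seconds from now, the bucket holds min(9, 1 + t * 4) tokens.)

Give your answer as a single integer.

Answer: 2

Derivation:
Need 1 + t * 4 >= 6, so t >= 5/4.
Smallest integer t = ceil(5/4) = 2.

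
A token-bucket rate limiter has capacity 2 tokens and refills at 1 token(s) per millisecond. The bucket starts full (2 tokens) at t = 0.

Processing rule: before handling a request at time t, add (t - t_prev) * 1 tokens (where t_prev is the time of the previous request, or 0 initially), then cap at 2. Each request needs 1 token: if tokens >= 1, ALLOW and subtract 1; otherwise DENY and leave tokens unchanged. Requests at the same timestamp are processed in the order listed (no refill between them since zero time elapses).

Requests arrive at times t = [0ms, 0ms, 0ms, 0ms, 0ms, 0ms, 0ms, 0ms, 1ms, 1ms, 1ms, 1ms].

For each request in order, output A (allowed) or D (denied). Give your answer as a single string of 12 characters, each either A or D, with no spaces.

Simulating step by step:
  req#1 t=0ms: ALLOW
  req#2 t=0ms: ALLOW
  req#3 t=0ms: DENY
  req#4 t=0ms: DENY
  req#5 t=0ms: DENY
  req#6 t=0ms: DENY
  req#7 t=0ms: DENY
  req#8 t=0ms: DENY
  req#9 t=1ms: ALLOW
  req#10 t=1ms: DENY
  req#11 t=1ms: DENY
  req#12 t=1ms: DENY

Answer: AADDDDDDADDD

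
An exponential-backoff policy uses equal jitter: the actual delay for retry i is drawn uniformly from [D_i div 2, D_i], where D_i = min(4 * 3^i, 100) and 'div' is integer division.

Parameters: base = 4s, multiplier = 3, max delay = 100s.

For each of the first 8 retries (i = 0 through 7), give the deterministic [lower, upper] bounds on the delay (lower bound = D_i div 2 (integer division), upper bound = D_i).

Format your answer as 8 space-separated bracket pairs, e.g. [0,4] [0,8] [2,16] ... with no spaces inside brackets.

Answer: [2,4] [6,12] [18,36] [50,100] [50,100] [50,100] [50,100] [50,100]

Derivation:
Computing bounds per retry:
  i=0: D_i=min(4*3^0,100)=4, bounds=[2,4]
  i=1: D_i=min(4*3^1,100)=12, bounds=[6,12]
  i=2: D_i=min(4*3^2,100)=36, bounds=[18,36]
  i=3: D_i=min(4*3^3,100)=100, bounds=[50,100]
  i=4: D_i=min(4*3^4,100)=100, bounds=[50,100]
  i=5: D_i=min(4*3^5,100)=100, bounds=[50,100]
  i=6: D_i=min(4*3^6,100)=100, bounds=[50,100]
  i=7: D_i=min(4*3^7,100)=100, bounds=[50,100]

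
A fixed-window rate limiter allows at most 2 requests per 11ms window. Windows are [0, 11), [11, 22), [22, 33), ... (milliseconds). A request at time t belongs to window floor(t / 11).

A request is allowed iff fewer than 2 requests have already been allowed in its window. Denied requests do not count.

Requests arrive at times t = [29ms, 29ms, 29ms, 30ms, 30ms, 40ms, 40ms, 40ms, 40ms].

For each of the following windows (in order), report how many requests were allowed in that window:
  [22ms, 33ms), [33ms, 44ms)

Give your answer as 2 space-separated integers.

Answer: 2 2

Derivation:
Processing requests:
  req#1 t=29ms (window 2): ALLOW
  req#2 t=29ms (window 2): ALLOW
  req#3 t=29ms (window 2): DENY
  req#4 t=30ms (window 2): DENY
  req#5 t=30ms (window 2): DENY
  req#6 t=40ms (window 3): ALLOW
  req#7 t=40ms (window 3): ALLOW
  req#8 t=40ms (window 3): DENY
  req#9 t=40ms (window 3): DENY

Allowed counts by window: 2 2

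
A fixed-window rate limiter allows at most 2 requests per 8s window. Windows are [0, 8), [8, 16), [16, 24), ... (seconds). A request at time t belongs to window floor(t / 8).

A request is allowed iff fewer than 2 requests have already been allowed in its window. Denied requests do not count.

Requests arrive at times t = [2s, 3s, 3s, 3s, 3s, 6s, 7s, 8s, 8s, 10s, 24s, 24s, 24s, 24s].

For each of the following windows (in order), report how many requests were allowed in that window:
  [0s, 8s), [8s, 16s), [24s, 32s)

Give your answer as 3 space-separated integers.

Answer: 2 2 2

Derivation:
Processing requests:
  req#1 t=2s (window 0): ALLOW
  req#2 t=3s (window 0): ALLOW
  req#3 t=3s (window 0): DENY
  req#4 t=3s (window 0): DENY
  req#5 t=3s (window 0): DENY
  req#6 t=6s (window 0): DENY
  req#7 t=7s (window 0): DENY
  req#8 t=8s (window 1): ALLOW
  req#9 t=8s (window 1): ALLOW
  req#10 t=10s (window 1): DENY
  req#11 t=24s (window 3): ALLOW
  req#12 t=24s (window 3): ALLOW
  req#13 t=24s (window 3): DENY
  req#14 t=24s (window 3): DENY

Allowed counts by window: 2 2 2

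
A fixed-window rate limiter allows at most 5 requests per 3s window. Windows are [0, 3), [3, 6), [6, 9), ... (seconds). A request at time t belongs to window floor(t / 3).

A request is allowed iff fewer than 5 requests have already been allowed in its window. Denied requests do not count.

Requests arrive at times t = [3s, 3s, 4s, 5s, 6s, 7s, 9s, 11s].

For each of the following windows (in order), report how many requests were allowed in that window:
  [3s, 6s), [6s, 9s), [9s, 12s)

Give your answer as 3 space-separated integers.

Processing requests:
  req#1 t=3s (window 1): ALLOW
  req#2 t=3s (window 1): ALLOW
  req#3 t=4s (window 1): ALLOW
  req#4 t=5s (window 1): ALLOW
  req#5 t=6s (window 2): ALLOW
  req#6 t=7s (window 2): ALLOW
  req#7 t=9s (window 3): ALLOW
  req#8 t=11s (window 3): ALLOW

Allowed counts by window: 4 2 2

Answer: 4 2 2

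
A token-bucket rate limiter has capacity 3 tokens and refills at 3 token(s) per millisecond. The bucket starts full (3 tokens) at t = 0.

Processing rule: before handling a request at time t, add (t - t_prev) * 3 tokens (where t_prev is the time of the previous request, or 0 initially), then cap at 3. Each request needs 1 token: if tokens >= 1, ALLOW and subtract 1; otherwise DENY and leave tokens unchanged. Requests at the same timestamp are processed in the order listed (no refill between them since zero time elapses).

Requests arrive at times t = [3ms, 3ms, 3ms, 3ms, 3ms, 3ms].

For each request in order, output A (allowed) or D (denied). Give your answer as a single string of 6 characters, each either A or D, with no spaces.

Simulating step by step:
  req#1 t=3ms: ALLOW
  req#2 t=3ms: ALLOW
  req#3 t=3ms: ALLOW
  req#4 t=3ms: DENY
  req#5 t=3ms: DENY
  req#6 t=3ms: DENY

Answer: AAADDD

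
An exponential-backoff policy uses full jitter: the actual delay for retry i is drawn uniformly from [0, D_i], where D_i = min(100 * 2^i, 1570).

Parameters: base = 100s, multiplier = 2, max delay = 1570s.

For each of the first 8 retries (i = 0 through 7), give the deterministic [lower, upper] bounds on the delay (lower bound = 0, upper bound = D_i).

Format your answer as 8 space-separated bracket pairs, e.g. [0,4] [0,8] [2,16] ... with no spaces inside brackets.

Answer: [0,100] [0,200] [0,400] [0,800] [0,1570] [0,1570] [0,1570] [0,1570]

Derivation:
Computing bounds per retry:
  i=0: D_i=min(100*2^0,1570)=100, bounds=[0,100]
  i=1: D_i=min(100*2^1,1570)=200, bounds=[0,200]
  i=2: D_i=min(100*2^2,1570)=400, bounds=[0,400]
  i=3: D_i=min(100*2^3,1570)=800, bounds=[0,800]
  i=4: D_i=min(100*2^4,1570)=1570, bounds=[0,1570]
  i=5: D_i=min(100*2^5,1570)=1570, bounds=[0,1570]
  i=6: D_i=min(100*2^6,1570)=1570, bounds=[0,1570]
  i=7: D_i=min(100*2^7,1570)=1570, bounds=[0,1570]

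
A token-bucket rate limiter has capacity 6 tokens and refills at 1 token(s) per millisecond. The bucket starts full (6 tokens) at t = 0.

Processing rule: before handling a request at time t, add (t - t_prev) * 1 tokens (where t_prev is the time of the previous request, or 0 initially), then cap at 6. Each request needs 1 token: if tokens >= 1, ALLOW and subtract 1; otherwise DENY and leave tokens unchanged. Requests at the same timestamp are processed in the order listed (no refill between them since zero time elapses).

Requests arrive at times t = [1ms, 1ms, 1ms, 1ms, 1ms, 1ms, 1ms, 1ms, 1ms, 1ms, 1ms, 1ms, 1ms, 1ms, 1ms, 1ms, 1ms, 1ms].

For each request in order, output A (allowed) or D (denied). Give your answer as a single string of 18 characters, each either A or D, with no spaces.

Simulating step by step:
  req#1 t=1ms: ALLOW
  req#2 t=1ms: ALLOW
  req#3 t=1ms: ALLOW
  req#4 t=1ms: ALLOW
  req#5 t=1ms: ALLOW
  req#6 t=1ms: ALLOW
  req#7 t=1ms: DENY
  req#8 t=1ms: DENY
  req#9 t=1ms: DENY
  req#10 t=1ms: DENY
  req#11 t=1ms: DENY
  req#12 t=1ms: DENY
  req#13 t=1ms: DENY
  req#14 t=1ms: DENY
  req#15 t=1ms: DENY
  req#16 t=1ms: DENY
  req#17 t=1ms: DENY
  req#18 t=1ms: DENY

Answer: AAAAAADDDDDDDDDDDD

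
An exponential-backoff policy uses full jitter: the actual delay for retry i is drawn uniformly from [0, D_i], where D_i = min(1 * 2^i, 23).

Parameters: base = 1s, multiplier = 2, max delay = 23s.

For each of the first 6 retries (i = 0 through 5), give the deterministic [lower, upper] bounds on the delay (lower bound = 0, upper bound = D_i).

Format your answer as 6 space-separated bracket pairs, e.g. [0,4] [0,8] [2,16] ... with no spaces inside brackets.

Computing bounds per retry:
  i=0: D_i=min(1*2^0,23)=1, bounds=[0,1]
  i=1: D_i=min(1*2^1,23)=2, bounds=[0,2]
  i=2: D_i=min(1*2^2,23)=4, bounds=[0,4]
  i=3: D_i=min(1*2^3,23)=8, bounds=[0,8]
  i=4: D_i=min(1*2^4,23)=16, bounds=[0,16]
  i=5: D_i=min(1*2^5,23)=23, bounds=[0,23]

Answer: [0,1] [0,2] [0,4] [0,8] [0,16] [0,23]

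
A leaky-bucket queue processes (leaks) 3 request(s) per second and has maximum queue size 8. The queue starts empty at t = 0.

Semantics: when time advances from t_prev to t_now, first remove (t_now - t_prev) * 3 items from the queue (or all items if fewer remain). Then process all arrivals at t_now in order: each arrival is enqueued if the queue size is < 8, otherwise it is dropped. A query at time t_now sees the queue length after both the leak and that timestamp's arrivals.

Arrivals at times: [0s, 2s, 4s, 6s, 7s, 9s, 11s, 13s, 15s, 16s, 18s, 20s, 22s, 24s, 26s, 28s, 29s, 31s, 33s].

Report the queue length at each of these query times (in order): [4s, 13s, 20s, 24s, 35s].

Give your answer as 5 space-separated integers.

Queue lengths at query times:
  query t=4s: backlog = 1
  query t=13s: backlog = 1
  query t=20s: backlog = 1
  query t=24s: backlog = 1
  query t=35s: backlog = 0

Answer: 1 1 1 1 0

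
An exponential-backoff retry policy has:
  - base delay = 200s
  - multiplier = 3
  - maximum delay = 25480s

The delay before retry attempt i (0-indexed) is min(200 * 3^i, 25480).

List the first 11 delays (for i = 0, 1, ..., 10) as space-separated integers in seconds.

Answer: 200 600 1800 5400 16200 25480 25480 25480 25480 25480 25480

Derivation:
Computing each delay:
  i=0: min(200*3^0, 25480) = 200
  i=1: min(200*3^1, 25480) = 600
  i=2: min(200*3^2, 25480) = 1800
  i=3: min(200*3^3, 25480) = 5400
  i=4: min(200*3^4, 25480) = 16200
  i=5: min(200*3^5, 25480) = 25480
  i=6: min(200*3^6, 25480) = 25480
  i=7: min(200*3^7, 25480) = 25480
  i=8: min(200*3^8, 25480) = 25480
  i=9: min(200*3^9, 25480) = 25480
  i=10: min(200*3^10, 25480) = 25480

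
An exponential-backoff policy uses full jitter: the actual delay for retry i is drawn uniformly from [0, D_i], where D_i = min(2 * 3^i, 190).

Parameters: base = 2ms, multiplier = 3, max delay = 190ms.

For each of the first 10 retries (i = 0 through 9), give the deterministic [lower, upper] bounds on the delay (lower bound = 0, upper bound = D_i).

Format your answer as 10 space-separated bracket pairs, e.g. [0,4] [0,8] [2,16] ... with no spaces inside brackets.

Computing bounds per retry:
  i=0: D_i=min(2*3^0,190)=2, bounds=[0,2]
  i=1: D_i=min(2*3^1,190)=6, bounds=[0,6]
  i=2: D_i=min(2*3^2,190)=18, bounds=[0,18]
  i=3: D_i=min(2*3^3,190)=54, bounds=[0,54]
  i=4: D_i=min(2*3^4,190)=162, bounds=[0,162]
  i=5: D_i=min(2*3^5,190)=190, bounds=[0,190]
  i=6: D_i=min(2*3^6,190)=190, bounds=[0,190]
  i=7: D_i=min(2*3^7,190)=190, bounds=[0,190]
  i=8: D_i=min(2*3^8,190)=190, bounds=[0,190]
  i=9: D_i=min(2*3^9,190)=190, bounds=[0,190]

Answer: [0,2] [0,6] [0,18] [0,54] [0,162] [0,190] [0,190] [0,190] [0,190] [0,190]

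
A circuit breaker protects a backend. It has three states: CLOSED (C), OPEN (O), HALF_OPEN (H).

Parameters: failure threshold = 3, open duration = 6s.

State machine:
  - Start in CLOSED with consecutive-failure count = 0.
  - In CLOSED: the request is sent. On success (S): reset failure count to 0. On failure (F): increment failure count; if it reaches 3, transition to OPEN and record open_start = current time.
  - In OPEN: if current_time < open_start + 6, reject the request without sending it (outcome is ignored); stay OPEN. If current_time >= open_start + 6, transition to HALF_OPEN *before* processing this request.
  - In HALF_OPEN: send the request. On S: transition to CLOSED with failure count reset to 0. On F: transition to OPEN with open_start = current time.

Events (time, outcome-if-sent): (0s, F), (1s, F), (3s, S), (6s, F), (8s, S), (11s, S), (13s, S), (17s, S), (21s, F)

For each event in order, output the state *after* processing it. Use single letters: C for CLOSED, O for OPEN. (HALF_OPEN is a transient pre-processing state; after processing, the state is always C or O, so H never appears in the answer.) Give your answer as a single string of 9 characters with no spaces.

State after each event:
  event#1 t=0s outcome=F: state=CLOSED
  event#2 t=1s outcome=F: state=CLOSED
  event#3 t=3s outcome=S: state=CLOSED
  event#4 t=6s outcome=F: state=CLOSED
  event#5 t=8s outcome=S: state=CLOSED
  event#6 t=11s outcome=S: state=CLOSED
  event#7 t=13s outcome=S: state=CLOSED
  event#8 t=17s outcome=S: state=CLOSED
  event#9 t=21s outcome=F: state=CLOSED

Answer: CCCCCCCCC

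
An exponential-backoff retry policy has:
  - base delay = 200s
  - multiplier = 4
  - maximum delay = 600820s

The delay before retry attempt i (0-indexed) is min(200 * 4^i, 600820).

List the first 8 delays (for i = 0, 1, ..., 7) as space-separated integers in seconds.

Computing each delay:
  i=0: min(200*4^0, 600820) = 200
  i=1: min(200*4^1, 600820) = 800
  i=2: min(200*4^2, 600820) = 3200
  i=3: min(200*4^3, 600820) = 12800
  i=4: min(200*4^4, 600820) = 51200
  i=5: min(200*4^5, 600820) = 204800
  i=6: min(200*4^6, 600820) = 600820
  i=7: min(200*4^7, 600820) = 600820

Answer: 200 800 3200 12800 51200 204800 600820 600820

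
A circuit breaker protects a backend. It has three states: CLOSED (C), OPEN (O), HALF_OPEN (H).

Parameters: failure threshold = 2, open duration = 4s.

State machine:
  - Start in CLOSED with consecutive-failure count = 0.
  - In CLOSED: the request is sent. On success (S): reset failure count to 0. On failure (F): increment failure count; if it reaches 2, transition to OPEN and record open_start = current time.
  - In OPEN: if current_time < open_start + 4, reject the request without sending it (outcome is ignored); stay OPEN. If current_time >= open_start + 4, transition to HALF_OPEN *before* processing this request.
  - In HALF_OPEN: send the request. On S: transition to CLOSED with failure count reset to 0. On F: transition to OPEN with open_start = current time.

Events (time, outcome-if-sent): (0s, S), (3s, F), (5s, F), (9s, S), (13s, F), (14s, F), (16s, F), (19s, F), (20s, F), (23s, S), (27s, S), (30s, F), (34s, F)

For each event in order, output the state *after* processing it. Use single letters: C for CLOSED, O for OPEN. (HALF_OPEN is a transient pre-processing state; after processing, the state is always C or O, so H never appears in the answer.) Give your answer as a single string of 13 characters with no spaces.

Answer: CCOCCOOOOCCCO

Derivation:
State after each event:
  event#1 t=0s outcome=S: state=CLOSED
  event#2 t=3s outcome=F: state=CLOSED
  event#3 t=5s outcome=F: state=OPEN
  event#4 t=9s outcome=S: state=CLOSED
  event#5 t=13s outcome=F: state=CLOSED
  event#6 t=14s outcome=F: state=OPEN
  event#7 t=16s outcome=F: state=OPEN
  event#8 t=19s outcome=F: state=OPEN
  event#9 t=20s outcome=F: state=OPEN
  event#10 t=23s outcome=S: state=CLOSED
  event#11 t=27s outcome=S: state=CLOSED
  event#12 t=30s outcome=F: state=CLOSED
  event#13 t=34s outcome=F: state=OPEN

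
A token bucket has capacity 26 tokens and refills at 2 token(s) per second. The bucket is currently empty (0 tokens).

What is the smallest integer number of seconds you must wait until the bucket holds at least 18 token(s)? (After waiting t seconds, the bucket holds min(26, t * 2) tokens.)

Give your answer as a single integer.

Need t * 2 >= 18, so t >= 18/2.
Smallest integer t = ceil(18/2) = 9.

Answer: 9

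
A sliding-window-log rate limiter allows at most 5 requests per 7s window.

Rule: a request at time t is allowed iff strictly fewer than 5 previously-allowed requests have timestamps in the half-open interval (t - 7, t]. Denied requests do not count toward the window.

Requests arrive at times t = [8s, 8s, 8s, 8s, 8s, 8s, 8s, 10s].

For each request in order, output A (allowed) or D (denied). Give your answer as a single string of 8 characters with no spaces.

Answer: AAAAADDD

Derivation:
Tracking allowed requests in the window:
  req#1 t=8s: ALLOW
  req#2 t=8s: ALLOW
  req#3 t=8s: ALLOW
  req#4 t=8s: ALLOW
  req#5 t=8s: ALLOW
  req#6 t=8s: DENY
  req#7 t=8s: DENY
  req#8 t=10s: DENY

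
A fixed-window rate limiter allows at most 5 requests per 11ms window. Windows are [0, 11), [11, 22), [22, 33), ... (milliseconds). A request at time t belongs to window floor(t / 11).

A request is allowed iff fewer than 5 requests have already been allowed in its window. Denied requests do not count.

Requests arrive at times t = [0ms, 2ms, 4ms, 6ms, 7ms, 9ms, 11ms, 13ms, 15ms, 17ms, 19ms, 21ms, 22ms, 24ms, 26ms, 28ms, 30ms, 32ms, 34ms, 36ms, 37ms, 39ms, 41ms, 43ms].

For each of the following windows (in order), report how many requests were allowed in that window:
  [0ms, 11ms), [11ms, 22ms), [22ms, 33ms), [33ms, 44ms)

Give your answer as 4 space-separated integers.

Answer: 5 5 5 5

Derivation:
Processing requests:
  req#1 t=0ms (window 0): ALLOW
  req#2 t=2ms (window 0): ALLOW
  req#3 t=4ms (window 0): ALLOW
  req#4 t=6ms (window 0): ALLOW
  req#5 t=7ms (window 0): ALLOW
  req#6 t=9ms (window 0): DENY
  req#7 t=11ms (window 1): ALLOW
  req#8 t=13ms (window 1): ALLOW
  req#9 t=15ms (window 1): ALLOW
  req#10 t=17ms (window 1): ALLOW
  req#11 t=19ms (window 1): ALLOW
  req#12 t=21ms (window 1): DENY
  req#13 t=22ms (window 2): ALLOW
  req#14 t=24ms (window 2): ALLOW
  req#15 t=26ms (window 2): ALLOW
  req#16 t=28ms (window 2): ALLOW
  req#17 t=30ms (window 2): ALLOW
  req#18 t=32ms (window 2): DENY
  req#19 t=34ms (window 3): ALLOW
  req#20 t=36ms (window 3): ALLOW
  req#21 t=37ms (window 3): ALLOW
  req#22 t=39ms (window 3): ALLOW
  req#23 t=41ms (window 3): ALLOW
  req#24 t=43ms (window 3): DENY

Allowed counts by window: 5 5 5 5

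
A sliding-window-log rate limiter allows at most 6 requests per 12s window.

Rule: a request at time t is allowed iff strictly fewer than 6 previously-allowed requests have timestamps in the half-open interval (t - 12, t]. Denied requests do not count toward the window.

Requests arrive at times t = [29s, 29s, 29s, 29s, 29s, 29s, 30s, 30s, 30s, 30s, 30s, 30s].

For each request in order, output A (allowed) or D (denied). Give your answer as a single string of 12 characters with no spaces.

Tracking allowed requests in the window:
  req#1 t=29s: ALLOW
  req#2 t=29s: ALLOW
  req#3 t=29s: ALLOW
  req#4 t=29s: ALLOW
  req#5 t=29s: ALLOW
  req#6 t=29s: ALLOW
  req#7 t=30s: DENY
  req#8 t=30s: DENY
  req#9 t=30s: DENY
  req#10 t=30s: DENY
  req#11 t=30s: DENY
  req#12 t=30s: DENY

Answer: AAAAAADDDDDD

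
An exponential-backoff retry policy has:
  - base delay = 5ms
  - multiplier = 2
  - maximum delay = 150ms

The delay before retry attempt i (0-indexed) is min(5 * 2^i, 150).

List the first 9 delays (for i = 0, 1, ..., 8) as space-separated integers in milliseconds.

Answer: 5 10 20 40 80 150 150 150 150

Derivation:
Computing each delay:
  i=0: min(5*2^0, 150) = 5
  i=1: min(5*2^1, 150) = 10
  i=2: min(5*2^2, 150) = 20
  i=3: min(5*2^3, 150) = 40
  i=4: min(5*2^4, 150) = 80
  i=5: min(5*2^5, 150) = 150
  i=6: min(5*2^6, 150) = 150
  i=7: min(5*2^7, 150) = 150
  i=8: min(5*2^8, 150) = 150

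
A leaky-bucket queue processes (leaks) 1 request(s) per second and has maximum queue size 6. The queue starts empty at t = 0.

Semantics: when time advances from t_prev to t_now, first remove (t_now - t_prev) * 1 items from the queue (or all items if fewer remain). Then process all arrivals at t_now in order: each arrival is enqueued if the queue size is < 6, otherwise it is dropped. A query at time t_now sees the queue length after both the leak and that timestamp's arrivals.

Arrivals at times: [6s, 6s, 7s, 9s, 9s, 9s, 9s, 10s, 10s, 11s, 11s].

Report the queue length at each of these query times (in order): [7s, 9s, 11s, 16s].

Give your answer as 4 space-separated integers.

Answer: 2 4 6 1

Derivation:
Queue lengths at query times:
  query t=7s: backlog = 2
  query t=9s: backlog = 4
  query t=11s: backlog = 6
  query t=16s: backlog = 1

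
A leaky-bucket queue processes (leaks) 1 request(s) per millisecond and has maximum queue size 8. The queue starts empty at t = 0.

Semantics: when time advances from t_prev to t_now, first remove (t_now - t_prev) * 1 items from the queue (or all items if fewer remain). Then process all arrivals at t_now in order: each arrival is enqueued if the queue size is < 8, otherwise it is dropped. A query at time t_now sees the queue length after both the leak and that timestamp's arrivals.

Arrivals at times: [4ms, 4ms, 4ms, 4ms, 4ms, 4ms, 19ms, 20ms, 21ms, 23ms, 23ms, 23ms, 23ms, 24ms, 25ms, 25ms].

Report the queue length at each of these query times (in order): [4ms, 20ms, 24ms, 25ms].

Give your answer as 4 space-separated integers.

Queue lengths at query times:
  query t=4ms: backlog = 6
  query t=20ms: backlog = 1
  query t=24ms: backlog = 4
  query t=25ms: backlog = 5

Answer: 6 1 4 5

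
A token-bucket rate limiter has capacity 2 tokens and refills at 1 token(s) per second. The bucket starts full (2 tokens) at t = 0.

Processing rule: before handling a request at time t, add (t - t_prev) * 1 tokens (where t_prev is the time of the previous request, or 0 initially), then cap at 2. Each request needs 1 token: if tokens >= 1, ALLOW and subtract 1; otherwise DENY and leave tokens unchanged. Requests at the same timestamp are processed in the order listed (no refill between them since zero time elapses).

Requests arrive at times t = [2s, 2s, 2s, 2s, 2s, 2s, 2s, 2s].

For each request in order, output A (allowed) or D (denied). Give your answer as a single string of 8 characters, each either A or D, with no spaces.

Simulating step by step:
  req#1 t=2s: ALLOW
  req#2 t=2s: ALLOW
  req#3 t=2s: DENY
  req#4 t=2s: DENY
  req#5 t=2s: DENY
  req#6 t=2s: DENY
  req#7 t=2s: DENY
  req#8 t=2s: DENY

Answer: AADDDDDD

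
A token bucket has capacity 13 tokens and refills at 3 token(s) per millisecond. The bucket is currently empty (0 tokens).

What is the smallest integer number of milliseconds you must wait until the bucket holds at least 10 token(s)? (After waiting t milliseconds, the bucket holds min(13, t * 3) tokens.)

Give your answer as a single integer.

Need t * 3 >= 10, so t >= 10/3.
Smallest integer t = ceil(10/3) = 4.

Answer: 4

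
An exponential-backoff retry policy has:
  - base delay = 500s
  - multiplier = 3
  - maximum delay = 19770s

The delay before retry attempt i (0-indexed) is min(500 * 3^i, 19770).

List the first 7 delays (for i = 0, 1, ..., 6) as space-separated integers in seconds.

Answer: 500 1500 4500 13500 19770 19770 19770

Derivation:
Computing each delay:
  i=0: min(500*3^0, 19770) = 500
  i=1: min(500*3^1, 19770) = 1500
  i=2: min(500*3^2, 19770) = 4500
  i=3: min(500*3^3, 19770) = 13500
  i=4: min(500*3^4, 19770) = 19770
  i=5: min(500*3^5, 19770) = 19770
  i=6: min(500*3^6, 19770) = 19770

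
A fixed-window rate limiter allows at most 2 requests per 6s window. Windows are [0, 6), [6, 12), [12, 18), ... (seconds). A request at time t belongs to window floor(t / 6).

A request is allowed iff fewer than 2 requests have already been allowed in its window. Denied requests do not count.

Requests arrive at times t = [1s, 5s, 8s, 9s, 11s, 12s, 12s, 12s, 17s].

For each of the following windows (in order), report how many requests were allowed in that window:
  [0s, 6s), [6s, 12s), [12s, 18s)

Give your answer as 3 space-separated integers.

Answer: 2 2 2

Derivation:
Processing requests:
  req#1 t=1s (window 0): ALLOW
  req#2 t=5s (window 0): ALLOW
  req#3 t=8s (window 1): ALLOW
  req#4 t=9s (window 1): ALLOW
  req#5 t=11s (window 1): DENY
  req#6 t=12s (window 2): ALLOW
  req#7 t=12s (window 2): ALLOW
  req#8 t=12s (window 2): DENY
  req#9 t=17s (window 2): DENY

Allowed counts by window: 2 2 2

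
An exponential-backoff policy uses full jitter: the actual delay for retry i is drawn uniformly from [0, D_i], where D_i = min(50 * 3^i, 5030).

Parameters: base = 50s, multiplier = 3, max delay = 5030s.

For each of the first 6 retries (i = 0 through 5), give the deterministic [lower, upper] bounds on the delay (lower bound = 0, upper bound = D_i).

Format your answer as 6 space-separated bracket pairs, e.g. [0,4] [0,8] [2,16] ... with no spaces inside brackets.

Computing bounds per retry:
  i=0: D_i=min(50*3^0,5030)=50, bounds=[0,50]
  i=1: D_i=min(50*3^1,5030)=150, bounds=[0,150]
  i=2: D_i=min(50*3^2,5030)=450, bounds=[0,450]
  i=3: D_i=min(50*3^3,5030)=1350, bounds=[0,1350]
  i=4: D_i=min(50*3^4,5030)=4050, bounds=[0,4050]
  i=5: D_i=min(50*3^5,5030)=5030, bounds=[0,5030]

Answer: [0,50] [0,150] [0,450] [0,1350] [0,4050] [0,5030]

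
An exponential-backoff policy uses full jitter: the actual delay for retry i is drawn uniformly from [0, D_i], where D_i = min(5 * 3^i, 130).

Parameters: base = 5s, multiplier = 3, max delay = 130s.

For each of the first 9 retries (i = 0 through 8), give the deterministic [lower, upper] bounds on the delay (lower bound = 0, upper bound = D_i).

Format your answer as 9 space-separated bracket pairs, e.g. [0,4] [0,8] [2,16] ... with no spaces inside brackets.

Answer: [0,5] [0,15] [0,45] [0,130] [0,130] [0,130] [0,130] [0,130] [0,130]

Derivation:
Computing bounds per retry:
  i=0: D_i=min(5*3^0,130)=5, bounds=[0,5]
  i=1: D_i=min(5*3^1,130)=15, bounds=[0,15]
  i=2: D_i=min(5*3^2,130)=45, bounds=[0,45]
  i=3: D_i=min(5*3^3,130)=130, bounds=[0,130]
  i=4: D_i=min(5*3^4,130)=130, bounds=[0,130]
  i=5: D_i=min(5*3^5,130)=130, bounds=[0,130]
  i=6: D_i=min(5*3^6,130)=130, bounds=[0,130]
  i=7: D_i=min(5*3^7,130)=130, bounds=[0,130]
  i=8: D_i=min(5*3^8,130)=130, bounds=[0,130]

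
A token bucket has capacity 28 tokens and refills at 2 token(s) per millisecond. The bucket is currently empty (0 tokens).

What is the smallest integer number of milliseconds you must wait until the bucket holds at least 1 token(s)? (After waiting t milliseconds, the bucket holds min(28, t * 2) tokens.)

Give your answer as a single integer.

Need t * 2 >= 1, so t >= 1/2.
Smallest integer t = ceil(1/2) = 1.

Answer: 1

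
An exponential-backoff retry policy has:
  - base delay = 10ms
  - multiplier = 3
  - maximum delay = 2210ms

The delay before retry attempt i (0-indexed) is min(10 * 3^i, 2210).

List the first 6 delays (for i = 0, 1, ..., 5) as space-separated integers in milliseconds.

Computing each delay:
  i=0: min(10*3^0, 2210) = 10
  i=1: min(10*3^1, 2210) = 30
  i=2: min(10*3^2, 2210) = 90
  i=3: min(10*3^3, 2210) = 270
  i=4: min(10*3^4, 2210) = 810
  i=5: min(10*3^5, 2210) = 2210

Answer: 10 30 90 270 810 2210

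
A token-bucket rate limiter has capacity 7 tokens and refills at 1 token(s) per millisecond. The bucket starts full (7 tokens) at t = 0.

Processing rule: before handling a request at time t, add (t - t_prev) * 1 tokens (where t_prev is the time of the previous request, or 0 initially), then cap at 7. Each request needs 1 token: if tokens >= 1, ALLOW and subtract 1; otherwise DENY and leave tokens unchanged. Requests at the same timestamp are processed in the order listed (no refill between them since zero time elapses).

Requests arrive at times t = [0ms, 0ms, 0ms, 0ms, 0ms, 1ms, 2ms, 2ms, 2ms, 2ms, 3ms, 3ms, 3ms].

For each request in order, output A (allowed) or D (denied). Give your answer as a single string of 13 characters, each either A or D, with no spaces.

Answer: AAAAAAAAADADD

Derivation:
Simulating step by step:
  req#1 t=0ms: ALLOW
  req#2 t=0ms: ALLOW
  req#3 t=0ms: ALLOW
  req#4 t=0ms: ALLOW
  req#5 t=0ms: ALLOW
  req#6 t=1ms: ALLOW
  req#7 t=2ms: ALLOW
  req#8 t=2ms: ALLOW
  req#9 t=2ms: ALLOW
  req#10 t=2ms: DENY
  req#11 t=3ms: ALLOW
  req#12 t=3ms: DENY
  req#13 t=3ms: DENY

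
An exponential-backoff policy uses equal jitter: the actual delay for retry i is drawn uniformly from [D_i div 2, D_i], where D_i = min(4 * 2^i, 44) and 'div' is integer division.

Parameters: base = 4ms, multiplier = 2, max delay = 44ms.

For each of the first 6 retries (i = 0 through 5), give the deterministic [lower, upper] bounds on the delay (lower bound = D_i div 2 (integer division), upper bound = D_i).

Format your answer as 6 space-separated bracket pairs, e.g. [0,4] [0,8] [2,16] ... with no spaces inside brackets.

Computing bounds per retry:
  i=0: D_i=min(4*2^0,44)=4, bounds=[2,4]
  i=1: D_i=min(4*2^1,44)=8, bounds=[4,8]
  i=2: D_i=min(4*2^2,44)=16, bounds=[8,16]
  i=3: D_i=min(4*2^3,44)=32, bounds=[16,32]
  i=4: D_i=min(4*2^4,44)=44, bounds=[22,44]
  i=5: D_i=min(4*2^5,44)=44, bounds=[22,44]

Answer: [2,4] [4,8] [8,16] [16,32] [22,44] [22,44]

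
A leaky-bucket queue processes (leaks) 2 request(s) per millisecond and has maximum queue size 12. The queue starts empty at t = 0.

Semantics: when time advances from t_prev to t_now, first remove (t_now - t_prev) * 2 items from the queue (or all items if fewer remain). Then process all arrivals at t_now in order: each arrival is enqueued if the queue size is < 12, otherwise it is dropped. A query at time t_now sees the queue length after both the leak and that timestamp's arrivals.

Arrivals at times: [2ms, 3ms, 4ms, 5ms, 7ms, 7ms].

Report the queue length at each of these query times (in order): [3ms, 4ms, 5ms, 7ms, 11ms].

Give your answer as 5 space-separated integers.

Queue lengths at query times:
  query t=3ms: backlog = 1
  query t=4ms: backlog = 1
  query t=5ms: backlog = 1
  query t=7ms: backlog = 2
  query t=11ms: backlog = 0

Answer: 1 1 1 2 0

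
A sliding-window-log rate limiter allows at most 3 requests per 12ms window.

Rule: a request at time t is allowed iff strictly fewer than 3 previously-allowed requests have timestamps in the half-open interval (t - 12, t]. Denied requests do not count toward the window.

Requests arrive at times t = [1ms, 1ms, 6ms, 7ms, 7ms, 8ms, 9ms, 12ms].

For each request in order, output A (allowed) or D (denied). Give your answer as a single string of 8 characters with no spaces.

Answer: AAADDDDD

Derivation:
Tracking allowed requests in the window:
  req#1 t=1ms: ALLOW
  req#2 t=1ms: ALLOW
  req#3 t=6ms: ALLOW
  req#4 t=7ms: DENY
  req#5 t=7ms: DENY
  req#6 t=8ms: DENY
  req#7 t=9ms: DENY
  req#8 t=12ms: DENY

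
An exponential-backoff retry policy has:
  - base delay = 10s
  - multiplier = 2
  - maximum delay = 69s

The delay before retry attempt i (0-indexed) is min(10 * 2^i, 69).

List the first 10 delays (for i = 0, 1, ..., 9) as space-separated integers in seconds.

Answer: 10 20 40 69 69 69 69 69 69 69

Derivation:
Computing each delay:
  i=0: min(10*2^0, 69) = 10
  i=1: min(10*2^1, 69) = 20
  i=2: min(10*2^2, 69) = 40
  i=3: min(10*2^3, 69) = 69
  i=4: min(10*2^4, 69) = 69
  i=5: min(10*2^5, 69) = 69
  i=6: min(10*2^6, 69) = 69
  i=7: min(10*2^7, 69) = 69
  i=8: min(10*2^8, 69) = 69
  i=9: min(10*2^9, 69) = 69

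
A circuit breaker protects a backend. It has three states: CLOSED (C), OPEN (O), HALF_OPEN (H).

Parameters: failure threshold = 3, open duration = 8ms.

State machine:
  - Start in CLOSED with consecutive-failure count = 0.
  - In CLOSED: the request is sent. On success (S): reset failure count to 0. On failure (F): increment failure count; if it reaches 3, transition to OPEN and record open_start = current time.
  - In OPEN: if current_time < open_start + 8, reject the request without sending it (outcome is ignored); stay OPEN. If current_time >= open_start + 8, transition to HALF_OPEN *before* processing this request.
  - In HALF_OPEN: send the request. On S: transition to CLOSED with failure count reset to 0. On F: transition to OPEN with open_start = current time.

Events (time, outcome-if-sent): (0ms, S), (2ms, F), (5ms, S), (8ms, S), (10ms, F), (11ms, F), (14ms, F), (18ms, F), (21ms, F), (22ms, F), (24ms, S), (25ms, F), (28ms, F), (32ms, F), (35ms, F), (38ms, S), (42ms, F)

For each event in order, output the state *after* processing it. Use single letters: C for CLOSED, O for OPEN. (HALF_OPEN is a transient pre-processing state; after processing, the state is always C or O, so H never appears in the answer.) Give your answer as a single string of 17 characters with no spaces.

Answer: CCCCCCOOOOOOOOOOO

Derivation:
State after each event:
  event#1 t=0ms outcome=S: state=CLOSED
  event#2 t=2ms outcome=F: state=CLOSED
  event#3 t=5ms outcome=S: state=CLOSED
  event#4 t=8ms outcome=S: state=CLOSED
  event#5 t=10ms outcome=F: state=CLOSED
  event#6 t=11ms outcome=F: state=CLOSED
  event#7 t=14ms outcome=F: state=OPEN
  event#8 t=18ms outcome=F: state=OPEN
  event#9 t=21ms outcome=F: state=OPEN
  event#10 t=22ms outcome=F: state=OPEN
  event#11 t=24ms outcome=S: state=OPEN
  event#12 t=25ms outcome=F: state=OPEN
  event#13 t=28ms outcome=F: state=OPEN
  event#14 t=32ms outcome=F: state=OPEN
  event#15 t=35ms outcome=F: state=OPEN
  event#16 t=38ms outcome=S: state=OPEN
  event#17 t=42ms outcome=F: state=OPEN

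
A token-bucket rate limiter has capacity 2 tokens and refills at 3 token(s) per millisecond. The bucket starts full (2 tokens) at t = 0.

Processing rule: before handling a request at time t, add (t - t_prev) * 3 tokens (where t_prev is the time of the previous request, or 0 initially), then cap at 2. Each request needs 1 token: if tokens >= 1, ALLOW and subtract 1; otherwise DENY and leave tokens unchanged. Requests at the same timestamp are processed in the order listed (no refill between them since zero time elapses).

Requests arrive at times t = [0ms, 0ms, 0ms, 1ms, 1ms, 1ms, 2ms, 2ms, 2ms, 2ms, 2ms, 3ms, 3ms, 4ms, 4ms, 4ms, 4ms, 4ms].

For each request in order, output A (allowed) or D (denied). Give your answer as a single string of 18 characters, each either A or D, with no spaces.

Simulating step by step:
  req#1 t=0ms: ALLOW
  req#2 t=0ms: ALLOW
  req#3 t=0ms: DENY
  req#4 t=1ms: ALLOW
  req#5 t=1ms: ALLOW
  req#6 t=1ms: DENY
  req#7 t=2ms: ALLOW
  req#8 t=2ms: ALLOW
  req#9 t=2ms: DENY
  req#10 t=2ms: DENY
  req#11 t=2ms: DENY
  req#12 t=3ms: ALLOW
  req#13 t=3ms: ALLOW
  req#14 t=4ms: ALLOW
  req#15 t=4ms: ALLOW
  req#16 t=4ms: DENY
  req#17 t=4ms: DENY
  req#18 t=4ms: DENY

Answer: AADAADAADDDAAAADDD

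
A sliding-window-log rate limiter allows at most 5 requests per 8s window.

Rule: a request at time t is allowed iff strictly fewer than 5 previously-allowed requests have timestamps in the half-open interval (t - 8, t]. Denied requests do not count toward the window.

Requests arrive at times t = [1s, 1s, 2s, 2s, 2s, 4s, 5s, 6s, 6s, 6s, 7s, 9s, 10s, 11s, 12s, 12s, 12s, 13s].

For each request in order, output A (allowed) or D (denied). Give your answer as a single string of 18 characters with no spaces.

Answer: AAAAADDDDDDAAAAADD

Derivation:
Tracking allowed requests in the window:
  req#1 t=1s: ALLOW
  req#2 t=1s: ALLOW
  req#3 t=2s: ALLOW
  req#4 t=2s: ALLOW
  req#5 t=2s: ALLOW
  req#6 t=4s: DENY
  req#7 t=5s: DENY
  req#8 t=6s: DENY
  req#9 t=6s: DENY
  req#10 t=6s: DENY
  req#11 t=7s: DENY
  req#12 t=9s: ALLOW
  req#13 t=10s: ALLOW
  req#14 t=11s: ALLOW
  req#15 t=12s: ALLOW
  req#16 t=12s: ALLOW
  req#17 t=12s: DENY
  req#18 t=13s: DENY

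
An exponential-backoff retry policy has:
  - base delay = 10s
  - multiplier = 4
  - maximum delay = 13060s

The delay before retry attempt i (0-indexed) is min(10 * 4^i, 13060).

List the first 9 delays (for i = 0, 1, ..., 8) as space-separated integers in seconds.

Computing each delay:
  i=0: min(10*4^0, 13060) = 10
  i=1: min(10*4^1, 13060) = 40
  i=2: min(10*4^2, 13060) = 160
  i=3: min(10*4^3, 13060) = 640
  i=4: min(10*4^4, 13060) = 2560
  i=5: min(10*4^5, 13060) = 10240
  i=6: min(10*4^6, 13060) = 13060
  i=7: min(10*4^7, 13060) = 13060
  i=8: min(10*4^8, 13060) = 13060

Answer: 10 40 160 640 2560 10240 13060 13060 13060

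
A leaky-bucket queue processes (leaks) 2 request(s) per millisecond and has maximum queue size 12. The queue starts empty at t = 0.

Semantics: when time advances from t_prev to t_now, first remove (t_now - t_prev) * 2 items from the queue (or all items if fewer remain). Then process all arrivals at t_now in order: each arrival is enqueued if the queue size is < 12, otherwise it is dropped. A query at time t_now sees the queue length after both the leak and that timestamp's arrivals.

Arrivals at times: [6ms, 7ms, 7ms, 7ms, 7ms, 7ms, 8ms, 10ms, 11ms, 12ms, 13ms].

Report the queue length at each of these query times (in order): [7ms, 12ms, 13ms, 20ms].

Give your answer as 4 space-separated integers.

Answer: 5 1 1 0

Derivation:
Queue lengths at query times:
  query t=7ms: backlog = 5
  query t=12ms: backlog = 1
  query t=13ms: backlog = 1
  query t=20ms: backlog = 0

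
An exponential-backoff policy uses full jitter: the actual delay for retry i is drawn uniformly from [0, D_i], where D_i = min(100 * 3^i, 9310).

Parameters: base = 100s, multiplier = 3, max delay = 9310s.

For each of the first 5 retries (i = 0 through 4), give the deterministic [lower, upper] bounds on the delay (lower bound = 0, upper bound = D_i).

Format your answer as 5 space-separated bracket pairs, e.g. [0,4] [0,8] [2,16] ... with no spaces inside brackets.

Answer: [0,100] [0,300] [0,900] [0,2700] [0,8100]

Derivation:
Computing bounds per retry:
  i=0: D_i=min(100*3^0,9310)=100, bounds=[0,100]
  i=1: D_i=min(100*3^1,9310)=300, bounds=[0,300]
  i=2: D_i=min(100*3^2,9310)=900, bounds=[0,900]
  i=3: D_i=min(100*3^3,9310)=2700, bounds=[0,2700]
  i=4: D_i=min(100*3^4,9310)=8100, bounds=[0,8100]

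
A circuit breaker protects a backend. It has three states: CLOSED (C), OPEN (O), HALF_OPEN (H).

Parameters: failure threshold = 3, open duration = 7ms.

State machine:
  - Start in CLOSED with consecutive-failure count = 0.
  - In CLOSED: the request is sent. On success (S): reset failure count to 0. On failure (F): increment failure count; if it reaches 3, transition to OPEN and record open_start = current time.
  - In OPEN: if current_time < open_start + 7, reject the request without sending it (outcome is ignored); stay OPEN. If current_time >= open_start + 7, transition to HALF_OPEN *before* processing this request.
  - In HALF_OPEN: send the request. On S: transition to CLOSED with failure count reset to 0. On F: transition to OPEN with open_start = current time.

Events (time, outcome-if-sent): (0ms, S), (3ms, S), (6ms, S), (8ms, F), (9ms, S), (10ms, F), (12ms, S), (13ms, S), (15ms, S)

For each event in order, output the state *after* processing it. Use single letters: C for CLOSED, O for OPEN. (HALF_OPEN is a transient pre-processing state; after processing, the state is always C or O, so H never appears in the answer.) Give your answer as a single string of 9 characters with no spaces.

State after each event:
  event#1 t=0ms outcome=S: state=CLOSED
  event#2 t=3ms outcome=S: state=CLOSED
  event#3 t=6ms outcome=S: state=CLOSED
  event#4 t=8ms outcome=F: state=CLOSED
  event#5 t=9ms outcome=S: state=CLOSED
  event#6 t=10ms outcome=F: state=CLOSED
  event#7 t=12ms outcome=S: state=CLOSED
  event#8 t=13ms outcome=S: state=CLOSED
  event#9 t=15ms outcome=S: state=CLOSED

Answer: CCCCCCCCC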